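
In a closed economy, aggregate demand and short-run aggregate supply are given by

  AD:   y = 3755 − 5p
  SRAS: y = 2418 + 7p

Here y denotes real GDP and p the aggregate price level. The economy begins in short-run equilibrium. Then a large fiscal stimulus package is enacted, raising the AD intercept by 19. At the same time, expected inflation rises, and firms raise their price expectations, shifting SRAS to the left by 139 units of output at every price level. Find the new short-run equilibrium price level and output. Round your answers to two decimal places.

After both shocks: AD is y = 3774 − 5p and SRAS is y = 2279 + 7p.
Setting them equal: 1495 = 12p, so p = 124.58.
Substituting into AD, y = 3151.08.

p = 124.58, y = 3151.08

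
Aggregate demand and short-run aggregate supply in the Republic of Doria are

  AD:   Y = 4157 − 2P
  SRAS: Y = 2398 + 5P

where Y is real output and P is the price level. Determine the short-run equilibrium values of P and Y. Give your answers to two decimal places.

Set AD = SRAS: 4157 − 2P = 2398 + 5P, so 1759 = 7P and P = 251.29.
Substituting into AD, Y = 4157 − 2P = 3654.43.

P = 251.29, Y = 3654.43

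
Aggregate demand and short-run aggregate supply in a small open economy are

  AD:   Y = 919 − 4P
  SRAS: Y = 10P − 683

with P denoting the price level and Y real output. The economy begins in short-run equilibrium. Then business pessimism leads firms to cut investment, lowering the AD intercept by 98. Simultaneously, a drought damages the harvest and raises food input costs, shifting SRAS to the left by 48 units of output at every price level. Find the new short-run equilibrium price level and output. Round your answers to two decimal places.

P = 110.86, Y = 377.57

After both shocks: AD is Y = 821 − 4P and SRAS is Y = 10P − 731.
Setting them equal: 1552 = 14P, so P = 110.86.
Substituting into AD, Y = 377.57.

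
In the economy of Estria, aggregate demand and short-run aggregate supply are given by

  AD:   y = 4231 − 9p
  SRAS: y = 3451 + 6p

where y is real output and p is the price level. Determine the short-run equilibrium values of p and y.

Set AD = SRAS: 4231 − 9p = 3451 + 6p, so 780 = 15p and p = 52.
Then y = 4231 − 9·52 = 3763.

p = 52, y = 3763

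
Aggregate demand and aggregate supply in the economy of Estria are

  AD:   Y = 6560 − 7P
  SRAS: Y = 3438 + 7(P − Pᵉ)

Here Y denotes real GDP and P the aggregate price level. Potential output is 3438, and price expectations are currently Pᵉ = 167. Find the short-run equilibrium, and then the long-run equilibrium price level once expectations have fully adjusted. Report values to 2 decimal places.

Short run: P = 306.50, Y = 4414.50. Long run: P = 446.00.

Short run: with Pᵉ = 167, SRAS is Y = 2269 + 7P. Setting AD = SRAS gives 4291 = 14P, so P = 306.50 and Y = 6560 − 7P = 4414.50.
Output 4414.50 is above potential 3438, so over time expected prices rise and SRAS shifts left until Y returns to 3438.
Long run: Y = 3438 on the AD curve gives 3438 = 6560 − 7P, so P = 446.00.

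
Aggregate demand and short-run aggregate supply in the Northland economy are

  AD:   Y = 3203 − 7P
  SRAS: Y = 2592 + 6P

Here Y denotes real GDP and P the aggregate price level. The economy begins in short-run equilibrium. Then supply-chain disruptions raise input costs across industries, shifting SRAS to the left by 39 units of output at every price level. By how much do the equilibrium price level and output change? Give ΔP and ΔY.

This is a negative supply shock: SRAS shifts left.
New SRAS: Y = 2553 + 6P.
Set AD = SRAS: 3203 − 7P = 2553 + 6P, so 650 = 13P and P = 50.
Y = 3203 − 7·50 = 2853.
Initially P = 47, Y = 2874, so ΔP = +3 and ΔY = -21.

ΔP = +3, ΔY = -21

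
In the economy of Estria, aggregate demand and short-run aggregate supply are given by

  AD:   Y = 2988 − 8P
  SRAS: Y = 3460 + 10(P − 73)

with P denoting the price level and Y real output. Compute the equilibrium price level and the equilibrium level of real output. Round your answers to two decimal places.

P = 14.33, Y = 2873.33

Write SRAS as Y = 3460 + 10P − 730 = 2730 + 10P.
Set AD = SRAS: 2988 − 8P = 2730 + 10P, so 258 = 18P and P = 14.33.
Substituting into AD, Y = 2988 − 8P = 2873.33.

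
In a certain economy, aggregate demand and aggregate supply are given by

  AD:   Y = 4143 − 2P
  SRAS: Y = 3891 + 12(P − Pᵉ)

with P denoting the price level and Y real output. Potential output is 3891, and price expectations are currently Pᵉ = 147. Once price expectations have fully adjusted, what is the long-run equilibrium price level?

Short run: with Pᵉ = 147, SRAS is Y = 2127 + 12P. Setting AD = SRAS gives 2016 = 14P, so P = 144 and Y = 4143 − 2·144 = 3855.
Output 3855 is below potential 3891, so over time expected prices fall and SRAS shifts right until Y returns to 3891.
Long run: Y = 3891 on the AD curve gives 3891 = 4143 − 2P, so P = 126.

Long-run P = 126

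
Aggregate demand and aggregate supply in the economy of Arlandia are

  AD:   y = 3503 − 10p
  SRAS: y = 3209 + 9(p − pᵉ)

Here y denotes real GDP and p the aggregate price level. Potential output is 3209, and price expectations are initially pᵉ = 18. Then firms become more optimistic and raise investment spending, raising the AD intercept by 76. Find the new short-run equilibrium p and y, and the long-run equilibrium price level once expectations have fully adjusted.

AD shifts right: new AD is y = 3579 − 10p. With pᵉ = 18, SRAS is y = 3047 + 9p.
Short run: 3579 − 10p = 3047 + 9p gives 532 = 19p, so p = 28 and y = 3579 − 10·28 = 3299.
y = 3299 is above potential 3209; expectations adjust and SRAS shifts left until y = 3209.
Long run: on the new AD curve, 3209 = 3579 − 10p gives p = 37.

Short run: p = 28, y = 3299. Long run: p = 37.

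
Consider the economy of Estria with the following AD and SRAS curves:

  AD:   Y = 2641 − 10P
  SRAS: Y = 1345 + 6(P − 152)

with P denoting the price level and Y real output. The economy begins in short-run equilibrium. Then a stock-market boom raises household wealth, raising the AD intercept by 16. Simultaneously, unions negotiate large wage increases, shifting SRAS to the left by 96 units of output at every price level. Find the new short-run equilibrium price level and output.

P = 145, Y = 1207

After both shocks: AD is Y = 2657 − 10P and SRAS is Y = 337 + 6P.
Setting them equal: 2320 = 16P, so P = 145.
Y = 2657 − 10·145 = 1207.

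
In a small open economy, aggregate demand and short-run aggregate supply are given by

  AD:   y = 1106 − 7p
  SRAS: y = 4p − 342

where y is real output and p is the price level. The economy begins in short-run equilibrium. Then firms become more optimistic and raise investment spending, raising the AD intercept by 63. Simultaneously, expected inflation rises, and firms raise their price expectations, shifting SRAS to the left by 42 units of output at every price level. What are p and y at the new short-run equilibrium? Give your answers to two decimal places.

After both shocks: AD is y = 1169 − 7p and SRAS is y = 4p − 384.
Setting them equal: 1553 = 11p, so p = 141.18.
Substituting into AD, y = 180.73.

p = 141.18, y = 180.73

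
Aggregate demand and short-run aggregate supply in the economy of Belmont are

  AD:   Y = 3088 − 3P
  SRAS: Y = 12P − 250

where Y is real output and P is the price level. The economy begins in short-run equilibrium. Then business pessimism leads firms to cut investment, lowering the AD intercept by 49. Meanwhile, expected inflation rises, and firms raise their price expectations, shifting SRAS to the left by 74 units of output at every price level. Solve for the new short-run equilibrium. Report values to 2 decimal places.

After both shocks: AD is Y = 3039 − 3P and SRAS is Y = 12P − 324.
Setting them equal: 3363 = 15P, so P = 224.20.
Substituting into AD, Y = 2366.40.

P = 224.20, Y = 2366.40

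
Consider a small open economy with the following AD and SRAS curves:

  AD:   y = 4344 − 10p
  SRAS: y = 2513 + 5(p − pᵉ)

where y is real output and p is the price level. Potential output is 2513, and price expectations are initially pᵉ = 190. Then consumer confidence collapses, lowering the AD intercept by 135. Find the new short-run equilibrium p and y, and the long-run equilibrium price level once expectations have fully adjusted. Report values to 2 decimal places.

Short run: p = 176.40, y = 2445.00. Long run: p = 169.60.

AD shifts left: new AD is y = 4209 − 10p. With pᵉ = 190, SRAS is y = 1563 + 5p.
Short run: 4209 − 10p = 1563 + 5p gives 2646 = 15p, so p = 176.40 and y = 4209 − 10p = 2445.00.
y = 2445.00 is below potential 2513; expectations adjust and SRAS shifts right until y = 2513.
Long run: on the new AD curve, 2513 = 4209 − 10p gives p = 169.60.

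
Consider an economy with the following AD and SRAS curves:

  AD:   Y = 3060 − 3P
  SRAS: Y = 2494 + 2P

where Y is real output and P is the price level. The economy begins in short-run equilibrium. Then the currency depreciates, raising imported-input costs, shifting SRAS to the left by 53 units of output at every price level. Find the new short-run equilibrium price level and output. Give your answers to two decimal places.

This is a negative supply shock: SRAS shifts left.
New SRAS: Y = 2441 + 2P.
Set AD = SRAS: 3060 − 3P = 2441 + 2P, so 619 = 5P and P = 123.80.
Substituting into AD, Y = 2688.60.

P = 123.80, Y = 2688.60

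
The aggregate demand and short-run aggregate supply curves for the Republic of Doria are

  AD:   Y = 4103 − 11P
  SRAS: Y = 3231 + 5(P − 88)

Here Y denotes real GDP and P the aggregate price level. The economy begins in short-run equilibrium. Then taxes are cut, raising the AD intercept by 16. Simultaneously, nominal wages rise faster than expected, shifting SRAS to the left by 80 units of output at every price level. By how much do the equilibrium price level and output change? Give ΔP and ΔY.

After both shocks: AD is Y = 4119 − 11P and SRAS is Y = 2711 + 5P.
Setting them equal: 1408 = 16P, so P = 88.
Y = 4119 − 11·88 = 3151.
Initially P = 82, Y = 3201, so ΔP = +6 and ΔY = -50.

ΔP = +6, ΔY = -50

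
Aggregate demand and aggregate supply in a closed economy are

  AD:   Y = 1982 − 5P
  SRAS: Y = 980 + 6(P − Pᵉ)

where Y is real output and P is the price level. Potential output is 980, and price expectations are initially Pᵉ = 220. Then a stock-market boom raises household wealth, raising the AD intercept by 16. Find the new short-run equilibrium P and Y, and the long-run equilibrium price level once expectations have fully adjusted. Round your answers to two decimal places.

AD shifts right: new AD is Y = 1998 − 5P. With Pᵉ = 220, SRAS is Y = 6P − 340.
Short run: 1998 − 5P = 6P − 340 gives 2338 = 11P, so P = 212.55 and Y = 1998 − 5P = 935.27.
Y = 935.27 is below potential 980; expectations adjust and SRAS shifts right until Y = 980.
Long run: on the new AD curve, 980 = 1998 − 5P gives P = 203.60.

Short run: P = 212.55, Y = 935.27. Long run: P = 203.60.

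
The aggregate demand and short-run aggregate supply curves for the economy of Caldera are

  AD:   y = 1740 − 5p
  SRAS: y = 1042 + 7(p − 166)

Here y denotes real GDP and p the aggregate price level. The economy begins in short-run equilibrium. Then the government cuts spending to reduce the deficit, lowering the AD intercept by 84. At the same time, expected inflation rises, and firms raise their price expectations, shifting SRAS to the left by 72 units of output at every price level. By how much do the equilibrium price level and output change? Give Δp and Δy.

Δp = -1, Δy = -79

After both shocks: AD is y = 1656 − 5p and SRAS is y = 7p − 192.
Setting them equal: 1848 = 12p, so p = 154.
y = 1656 − 5·154 = 886.
Initially p = 155, y = 965, so Δp = -1 and Δy = -79.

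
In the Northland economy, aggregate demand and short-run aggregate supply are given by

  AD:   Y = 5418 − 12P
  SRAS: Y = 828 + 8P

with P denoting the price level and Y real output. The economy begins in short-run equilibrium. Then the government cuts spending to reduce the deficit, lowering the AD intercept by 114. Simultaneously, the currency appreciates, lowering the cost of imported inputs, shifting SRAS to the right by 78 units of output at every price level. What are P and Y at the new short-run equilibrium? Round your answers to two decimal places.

P = 219.90, Y = 2665.20

After both shocks: AD is Y = 5304 − 12P and SRAS is Y = 906 + 8P.
Setting them equal: 4398 = 20P, so P = 219.90.
Substituting into AD, Y = 2665.20.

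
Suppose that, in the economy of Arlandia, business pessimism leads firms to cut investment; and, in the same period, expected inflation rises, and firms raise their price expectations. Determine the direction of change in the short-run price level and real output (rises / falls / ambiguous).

The first event is a negative demand shock: AD shifts left, which by itself pushes P down and Y down.
The second is an adverse supply shock: SRAS shifts left, which by itself pushes P up and Y down.
The two shocks push P in opposite directions, so the effect on P is ambiguous. Both shocks push Y down, so Y falls.

Price level: ambiguous; output: falls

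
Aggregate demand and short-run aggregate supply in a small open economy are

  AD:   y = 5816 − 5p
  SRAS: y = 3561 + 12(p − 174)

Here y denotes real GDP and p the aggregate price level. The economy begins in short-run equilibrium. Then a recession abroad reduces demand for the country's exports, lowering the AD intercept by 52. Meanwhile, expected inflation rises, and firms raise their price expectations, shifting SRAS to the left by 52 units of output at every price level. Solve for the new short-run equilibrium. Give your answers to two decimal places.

After both shocks: AD is y = 5764 − 5p and SRAS is y = 1421 + 12p.
Setting them equal: 4343 = 17p, so p = 255.47.
Substituting into AD, y = 4486.65.

p = 255.47, y = 4486.65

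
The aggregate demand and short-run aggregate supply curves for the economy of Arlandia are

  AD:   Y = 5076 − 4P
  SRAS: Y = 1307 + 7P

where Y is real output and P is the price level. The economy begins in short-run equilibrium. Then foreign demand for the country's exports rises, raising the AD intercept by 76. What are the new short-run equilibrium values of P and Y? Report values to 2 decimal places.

This is a positive demand shock: AD shifts right.
New AD: Y = 5152 − 4P.
Set AD = SRAS: 5152 − 4P = 1307 + 7P, so 3845 = 11P and P = 349.55.
Substituting into AD, Y = 3753.82.

P = 349.55, Y = 3753.82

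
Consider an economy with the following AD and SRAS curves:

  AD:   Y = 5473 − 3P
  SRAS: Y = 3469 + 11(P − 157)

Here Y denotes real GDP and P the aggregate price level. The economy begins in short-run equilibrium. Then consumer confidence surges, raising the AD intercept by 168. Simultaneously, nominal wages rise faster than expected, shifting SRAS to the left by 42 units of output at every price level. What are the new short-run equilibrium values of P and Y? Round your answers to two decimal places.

After both shocks: AD is Y = 5641 − 3P and SRAS is Y = 1700 + 11P.
Setting them equal: 3941 = 14P, so P = 281.50.
Substituting into AD, Y = 4796.50.

P = 281.50, Y = 4796.50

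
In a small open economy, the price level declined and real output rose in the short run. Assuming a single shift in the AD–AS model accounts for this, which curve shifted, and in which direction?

SRAS shifted right

P fell and Y rose. An AD shift moves P and Y in the same direction; an SRAS shift moves them in opposite directions.
Here P and Y moved in opposite directions, so the SRAS curve shifted.
Since Y rose, SRAS shifted right.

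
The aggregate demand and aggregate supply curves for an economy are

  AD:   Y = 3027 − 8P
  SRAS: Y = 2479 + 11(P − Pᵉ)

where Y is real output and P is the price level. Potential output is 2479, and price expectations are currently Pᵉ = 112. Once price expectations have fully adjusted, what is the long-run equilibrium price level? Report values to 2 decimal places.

Short run: with Pᵉ = 112, SRAS is Y = 1247 + 11P. Setting AD = SRAS gives 1780 = 19P, so P = 93.68 and Y = 3027 − 8P = 2277.53.
Output 2277.53 is below potential 2479, so over time expected prices fall and SRAS shifts right until Y returns to 2479.
Long run: Y = 2479 on the AD curve gives 2479 = 3027 − 8P, so P = 68.50.

Long-run P = 68.50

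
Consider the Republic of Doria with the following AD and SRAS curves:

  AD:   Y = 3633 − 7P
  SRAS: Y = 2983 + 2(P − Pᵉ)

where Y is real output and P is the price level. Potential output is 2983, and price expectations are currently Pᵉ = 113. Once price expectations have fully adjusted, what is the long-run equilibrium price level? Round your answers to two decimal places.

Long-run P = 92.86

Short run: with Pᵉ = 113, SRAS is Y = 2757 + 2P. Setting AD = SRAS gives 876 = 9P, so P = 97.33 and Y = 3633 − 7P = 2951.67.
Output 2951.67 is below potential 2983, so over time expected prices fall and SRAS shifts right until Y returns to 2983.
Long run: Y = 2983 on the AD curve gives 2983 = 3633 − 7P, so P = 92.86.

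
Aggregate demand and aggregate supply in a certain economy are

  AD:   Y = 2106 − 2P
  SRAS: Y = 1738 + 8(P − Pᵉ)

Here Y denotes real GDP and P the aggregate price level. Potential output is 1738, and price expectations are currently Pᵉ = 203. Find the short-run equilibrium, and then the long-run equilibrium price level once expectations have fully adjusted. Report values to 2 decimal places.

Short run: with Pᵉ = 203, SRAS is Y = 114 + 8P. Setting AD = SRAS gives 1992 = 10P, so P = 199.20 and Y = 2106 − 2P = 1707.60.
Output 1707.60 is below potential 1738, so over time expected prices fall and SRAS shifts right until Y returns to 1738.
Long run: Y = 1738 on the AD curve gives 1738 = 2106 − 2P, so P = 184.00.

Short run: P = 199.20, Y = 1707.60. Long run: P = 184.00.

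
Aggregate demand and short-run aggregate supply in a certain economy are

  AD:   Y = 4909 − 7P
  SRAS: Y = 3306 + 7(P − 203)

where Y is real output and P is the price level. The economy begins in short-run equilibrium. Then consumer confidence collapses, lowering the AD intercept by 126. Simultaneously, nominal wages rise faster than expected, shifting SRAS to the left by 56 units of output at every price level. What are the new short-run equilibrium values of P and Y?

P = 211, Y = 3306

After both shocks: AD is Y = 4783 − 7P and SRAS is Y = 1829 + 7P.
Setting them equal: 2954 = 14P, so P = 211.
Y = 4783 − 7·211 = 3306.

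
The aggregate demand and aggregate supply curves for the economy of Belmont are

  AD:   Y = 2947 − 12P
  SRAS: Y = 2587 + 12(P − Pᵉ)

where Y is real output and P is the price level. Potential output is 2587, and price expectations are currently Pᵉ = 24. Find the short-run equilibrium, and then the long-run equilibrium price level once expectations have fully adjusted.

Short run: with Pᵉ = 24, SRAS is Y = 2299 + 12P. Setting AD = SRAS gives 648 = 24P, so P = 27 and Y = 2947 − 12·27 = 2623.
Output 2623 is above potential 2587, so over time expected prices rise and SRAS shifts left until Y returns to 2587.
Long run: Y = 2587 on the AD curve gives 2587 = 2947 − 12P, so P = 30.

Short run: P = 27, Y = 2623. Long run: P = 30.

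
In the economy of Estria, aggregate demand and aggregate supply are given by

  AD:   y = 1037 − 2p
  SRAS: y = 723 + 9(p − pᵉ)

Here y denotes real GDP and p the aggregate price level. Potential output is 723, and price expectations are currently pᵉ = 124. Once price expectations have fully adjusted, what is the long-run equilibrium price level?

Long-run p = 157

Short run: with pᵉ = 124, SRAS is y = 9p − 393. Setting AD = SRAS gives 1430 = 11p, so p = 130 and y = 1037 − 2·130 = 777.
Output 777 is above potential 723, so over time expected prices rise and SRAS shifts left until y returns to 723.
Long run: y = 723 on the AD curve gives 723 = 1037 − 2p, so p = 157.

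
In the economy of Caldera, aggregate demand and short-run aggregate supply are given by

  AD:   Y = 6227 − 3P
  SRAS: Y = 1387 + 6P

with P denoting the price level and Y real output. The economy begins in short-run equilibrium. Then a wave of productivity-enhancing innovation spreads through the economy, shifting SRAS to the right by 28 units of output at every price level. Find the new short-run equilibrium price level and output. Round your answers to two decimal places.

This is a positive supply shock: SRAS shifts right.
New SRAS: Y = 1415 + 6P.
Set AD = SRAS: 6227 − 3P = 1415 + 6P, so 4812 = 9P and P = 534.67.
Substituting into AD, Y = 4623.00.

P = 534.67, Y = 4623.00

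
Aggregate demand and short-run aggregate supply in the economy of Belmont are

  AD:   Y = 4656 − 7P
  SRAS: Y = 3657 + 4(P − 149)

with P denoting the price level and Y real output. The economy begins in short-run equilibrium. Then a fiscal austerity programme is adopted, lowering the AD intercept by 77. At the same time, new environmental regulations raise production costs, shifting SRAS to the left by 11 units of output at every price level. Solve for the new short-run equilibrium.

P = 139, Y = 3606

After both shocks: AD is Y = 4579 − 7P and SRAS is Y = 3050 + 4P.
Setting them equal: 1529 = 11P, so P = 139.
Y = 4579 − 7·139 = 3606.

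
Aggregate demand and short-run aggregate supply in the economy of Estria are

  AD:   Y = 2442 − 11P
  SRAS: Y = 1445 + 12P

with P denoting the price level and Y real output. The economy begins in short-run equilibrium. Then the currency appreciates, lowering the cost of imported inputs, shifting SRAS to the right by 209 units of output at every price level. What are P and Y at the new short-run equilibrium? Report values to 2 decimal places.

P = 34.26, Y = 2065.13

This is a positive supply shock: SRAS shifts right.
New SRAS: Y = 1654 + 12P.
Set AD = SRAS: 2442 − 11P = 1654 + 12P, so 788 = 23P and P = 34.26.
Substituting into AD, Y = 2065.13.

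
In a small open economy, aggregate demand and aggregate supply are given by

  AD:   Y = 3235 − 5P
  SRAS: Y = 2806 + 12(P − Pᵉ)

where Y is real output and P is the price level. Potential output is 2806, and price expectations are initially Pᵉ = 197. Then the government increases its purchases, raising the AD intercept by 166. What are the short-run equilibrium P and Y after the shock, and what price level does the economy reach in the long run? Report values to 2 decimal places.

AD shifts right: new AD is Y = 3401 − 5P. With Pᵉ = 197, SRAS is Y = 442 + 12P.
Short run: 3401 − 5P = 442 + 12P gives 2959 = 17P, so P = 174.06 and Y = 3401 − 5P = 2530.71.
Y = 2530.71 is below potential 2806; expectations adjust and SRAS shifts right until Y = 2806.
Long run: on the new AD curve, 2806 = 3401 − 5P gives P = 119.00.

Short run: P = 174.06, Y = 2530.71. Long run: P = 119.00.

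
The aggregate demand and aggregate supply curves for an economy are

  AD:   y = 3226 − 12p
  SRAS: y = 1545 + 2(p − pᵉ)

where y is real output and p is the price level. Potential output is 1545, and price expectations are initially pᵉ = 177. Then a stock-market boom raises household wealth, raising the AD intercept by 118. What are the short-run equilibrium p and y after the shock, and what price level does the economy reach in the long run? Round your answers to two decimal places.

Short run: p = 153.79, y = 1498.57. Long run: p = 149.92.

AD shifts right: new AD is y = 3344 − 12p. With pᵉ = 177, SRAS is y = 1191 + 2p.
Short run: 3344 − 12p = 1191 + 2p gives 2153 = 14p, so p = 153.79 and y = 3344 − 12p = 1498.57.
y = 1498.57 is below potential 1545; expectations adjust and SRAS shifts right until y = 1545.
Long run: on the new AD curve, 1545 = 3344 − 12p gives p = 149.92.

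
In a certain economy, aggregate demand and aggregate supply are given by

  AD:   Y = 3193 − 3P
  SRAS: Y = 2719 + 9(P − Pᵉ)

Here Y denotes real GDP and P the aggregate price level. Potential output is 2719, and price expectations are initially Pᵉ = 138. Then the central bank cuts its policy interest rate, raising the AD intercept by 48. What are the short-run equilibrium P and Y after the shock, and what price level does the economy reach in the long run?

AD shifts right: new AD is Y = 3241 − 3P. With Pᵉ = 138, SRAS is Y = 1477 + 9P.
Short run: 3241 − 3P = 1477 + 9P gives 1764 = 12P, so P = 147 and Y = 3241 − 3·147 = 2800.
Y = 2800 is above potential 2719; expectations adjust and SRAS shifts left until Y = 2719.
Long run: on the new AD curve, 2719 = 3241 − 3P gives P = 174.

Short run: P = 147, Y = 2800. Long run: P = 174.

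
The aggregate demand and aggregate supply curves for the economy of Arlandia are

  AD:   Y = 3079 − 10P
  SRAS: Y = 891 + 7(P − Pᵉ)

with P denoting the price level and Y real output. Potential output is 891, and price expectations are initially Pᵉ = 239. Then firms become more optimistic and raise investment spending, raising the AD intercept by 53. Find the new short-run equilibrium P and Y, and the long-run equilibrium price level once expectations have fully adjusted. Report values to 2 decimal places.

Short run: P = 230.24, Y = 829.65. Long run: P = 224.10.

AD shifts right: new AD is Y = 3132 − 10P. With Pᵉ = 239, SRAS is Y = 7P − 782.
Short run: 3132 − 10P = 7P − 782 gives 3914 = 17P, so P = 230.24 and Y = 3132 − 10P = 829.65.
Y = 829.65 is below potential 891; expectations adjust and SRAS shifts right until Y = 891.
Long run: on the new AD curve, 891 = 3132 − 10P gives P = 224.10.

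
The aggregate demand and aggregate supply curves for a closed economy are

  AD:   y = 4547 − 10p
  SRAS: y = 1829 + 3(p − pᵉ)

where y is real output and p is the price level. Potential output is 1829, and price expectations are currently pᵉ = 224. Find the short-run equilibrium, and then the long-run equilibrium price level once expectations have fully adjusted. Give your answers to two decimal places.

Short run: with pᵉ = 224, SRAS is y = 1157 + 3p. Setting AD = SRAS gives 3390 = 13p, so p = 260.77 and y = 4547 − 10p = 1939.31.
Output 1939.31 is above potential 1829, so over time expected prices rise and SRAS shifts left until y returns to 1829.
Long run: y = 1829 on the AD curve gives 1829 = 4547 − 10p, so p = 271.80.

Short run: p = 260.77, y = 1939.31. Long run: p = 271.80.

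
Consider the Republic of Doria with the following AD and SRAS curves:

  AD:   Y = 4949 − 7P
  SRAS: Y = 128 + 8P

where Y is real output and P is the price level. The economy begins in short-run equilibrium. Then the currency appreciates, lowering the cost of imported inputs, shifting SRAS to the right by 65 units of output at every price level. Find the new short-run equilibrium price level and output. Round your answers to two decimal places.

P = 317.07, Y = 2729.53

This is a positive supply shock: SRAS shifts right.
New SRAS: Y = 193 + 8P.
Set AD = SRAS: 4949 − 7P = 193 + 8P, so 4756 = 15P and P = 317.07.
Substituting into AD, Y = 2729.53.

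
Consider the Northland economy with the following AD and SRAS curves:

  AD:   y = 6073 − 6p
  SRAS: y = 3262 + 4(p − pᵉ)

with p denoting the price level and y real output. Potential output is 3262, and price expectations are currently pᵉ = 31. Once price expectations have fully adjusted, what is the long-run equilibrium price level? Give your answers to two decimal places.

Short run: with pᵉ = 31, SRAS is y = 3138 + 4p. Setting AD = SRAS gives 2935 = 10p, so p = 293.50 and y = 6073 − 6p = 4312.00.
Output 4312.00 is above potential 3262, so over time expected prices rise and SRAS shifts left until y returns to 3262.
Long run: y = 3262 on the AD curve gives 3262 = 6073 − 6p, so p = 468.50.

Long-run p = 468.50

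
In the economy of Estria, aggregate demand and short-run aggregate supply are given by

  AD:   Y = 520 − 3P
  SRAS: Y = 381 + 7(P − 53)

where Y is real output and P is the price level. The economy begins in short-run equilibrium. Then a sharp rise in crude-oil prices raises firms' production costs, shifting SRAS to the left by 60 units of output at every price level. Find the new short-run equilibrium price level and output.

P = 57, Y = 349

This is a negative supply shock: SRAS shifts left.
New SRAS: Y = 7P − 50.
Set AD = SRAS: 520 − 3P = 7P − 50, so 570 = 10P and P = 57.
Y = 520 − 3·57 = 349.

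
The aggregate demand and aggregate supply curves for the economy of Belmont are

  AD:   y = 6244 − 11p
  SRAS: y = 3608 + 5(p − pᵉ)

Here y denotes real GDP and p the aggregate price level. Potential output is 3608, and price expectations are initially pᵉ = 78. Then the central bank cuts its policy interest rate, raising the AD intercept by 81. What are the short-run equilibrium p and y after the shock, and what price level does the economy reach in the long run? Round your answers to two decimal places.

AD shifts right: new AD is y = 6325 − 11p. With pᵉ = 78, SRAS is y = 3218 + 5p.
Short run: 6325 − 11p = 3218 + 5p gives 3107 = 16p, so p = 194.19 and y = 6325 − 11p = 4188.94.
y = 4188.94 is above potential 3608; expectations adjust and SRAS shifts left until y = 3608.
Long run: on the new AD curve, 3608 = 6325 − 11p gives p = 247.00.

Short run: p = 194.19, y = 4188.94. Long run: p = 247.00.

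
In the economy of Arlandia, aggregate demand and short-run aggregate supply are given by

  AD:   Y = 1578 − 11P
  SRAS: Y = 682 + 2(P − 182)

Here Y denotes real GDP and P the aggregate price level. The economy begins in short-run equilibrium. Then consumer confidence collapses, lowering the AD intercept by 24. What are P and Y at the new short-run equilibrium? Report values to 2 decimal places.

P = 95.08, Y = 508.15

This is a negative demand shock: AD shifts left.
New AD: Y = 1554 − 11P.
SRAS can be written Y = 318 + 2P.
Set AD = SRAS: 1554 − 11P = 318 + 2P, so 1236 = 13P and P = 95.08.
Substituting into AD, Y = 508.15.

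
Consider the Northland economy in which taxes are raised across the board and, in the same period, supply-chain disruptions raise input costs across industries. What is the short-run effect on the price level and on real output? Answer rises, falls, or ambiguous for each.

The first event is a negative demand shock: AD shifts left, which by itself pushes P down and Y down.
The second is an adverse supply shock: SRAS shifts left, which by itself pushes P up and Y down.
The two shocks push P in opposite directions, so the effect on P is ambiguous. Both shocks push Y down, so Y falls.

Price level: ambiguous; output: falls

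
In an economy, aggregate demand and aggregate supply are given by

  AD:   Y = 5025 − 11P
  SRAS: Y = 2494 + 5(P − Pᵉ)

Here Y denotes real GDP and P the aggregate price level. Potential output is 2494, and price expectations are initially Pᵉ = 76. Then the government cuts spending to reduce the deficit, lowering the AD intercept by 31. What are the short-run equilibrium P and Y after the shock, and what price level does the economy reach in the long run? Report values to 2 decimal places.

AD shifts left: new AD is Y = 4994 − 11P. With Pᵉ = 76, SRAS is Y = 2114 + 5P.
Short run: 4994 − 11P = 2114 + 5P gives 2880 = 16P, so P = 180.00 and Y = 4994 − 11P = 3014.00.
Y = 3014.00 is above potential 2494; expectations adjust and SRAS shifts left until Y = 2494.
Long run: on the new AD curve, 2494 = 4994 − 11P gives P = 227.27.

Short run: P = 180.00, Y = 3014.00. Long run: P = 227.27.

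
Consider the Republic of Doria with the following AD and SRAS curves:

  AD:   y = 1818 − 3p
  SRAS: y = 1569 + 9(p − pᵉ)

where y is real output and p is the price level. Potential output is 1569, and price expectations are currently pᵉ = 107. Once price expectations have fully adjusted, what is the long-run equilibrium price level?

Short run: with pᵉ = 107, SRAS is y = 606 + 9p. Setting AD = SRAS gives 1212 = 12p, so p = 101 and y = 1818 − 3·101 = 1515.
Output 1515 is below potential 1569, so over time expected prices fall and SRAS shifts right until y returns to 1569.
Long run: y = 1569 on the AD curve gives 1569 = 1818 − 3p, so p = 83.

Long-run p = 83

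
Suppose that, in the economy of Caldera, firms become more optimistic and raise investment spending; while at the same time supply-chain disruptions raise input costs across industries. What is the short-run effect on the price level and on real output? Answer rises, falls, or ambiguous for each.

Price level: rises; output: ambiguous

The first event is a positive demand shock: AD shifts right, which by itself pushes P up and Y up.
The second is an adverse supply shock: SRAS shifts left, which by itself pushes P up and Y down.
Both shocks push P up, so P rises. The two shocks push Y in opposite directions, so the effect on Y is ambiguous.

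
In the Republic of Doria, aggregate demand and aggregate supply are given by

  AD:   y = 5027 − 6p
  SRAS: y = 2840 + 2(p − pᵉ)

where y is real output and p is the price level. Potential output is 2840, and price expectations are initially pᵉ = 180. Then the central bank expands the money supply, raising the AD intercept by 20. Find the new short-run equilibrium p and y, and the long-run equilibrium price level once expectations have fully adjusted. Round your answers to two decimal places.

AD shifts right: new AD is y = 5047 − 6p. With pᵉ = 180, SRAS is y = 2480 + 2p.
Short run: 5047 − 6p = 2480 + 2p gives 2567 = 8p, so p = 320.88 and y = 5047 − 6p = 3121.75.
y = 3121.75 is above potential 2840; expectations adjust and SRAS shifts left until y = 2840.
Long run: on the new AD curve, 2840 = 5047 − 6p gives p = 367.83.

Short run: p = 320.88, y = 3121.75. Long run: p = 367.83.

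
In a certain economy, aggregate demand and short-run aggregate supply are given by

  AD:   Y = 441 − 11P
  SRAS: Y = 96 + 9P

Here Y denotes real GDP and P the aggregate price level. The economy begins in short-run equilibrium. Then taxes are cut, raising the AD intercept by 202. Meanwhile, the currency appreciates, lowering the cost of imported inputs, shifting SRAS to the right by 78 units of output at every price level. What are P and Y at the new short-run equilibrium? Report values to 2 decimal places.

P = 23.45, Y = 385.05

After both shocks: AD is Y = 643 − 11P and SRAS is Y = 174 + 9P.
Setting them equal: 469 = 20P, so P = 23.45.
Substituting into AD, Y = 385.05.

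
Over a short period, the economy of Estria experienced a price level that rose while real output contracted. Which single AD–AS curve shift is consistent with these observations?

SRAS shifted left

P rose and Y fell. An AD shift moves P and Y in the same direction; an SRAS shift moves them in opposite directions.
Here P and Y moved in opposite directions, so the SRAS curve shifted.
Since Y fell, SRAS shifted left.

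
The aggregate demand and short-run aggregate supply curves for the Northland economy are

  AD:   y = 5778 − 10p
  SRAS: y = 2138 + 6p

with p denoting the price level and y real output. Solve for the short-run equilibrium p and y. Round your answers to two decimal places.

Set AD = SRAS: 5778 − 10p = 2138 + 6p, so 3640 = 16p and p = 227.50.
Substituting into AD, y = 5778 − 10p = 3503.00.

p = 227.50, y = 3503.00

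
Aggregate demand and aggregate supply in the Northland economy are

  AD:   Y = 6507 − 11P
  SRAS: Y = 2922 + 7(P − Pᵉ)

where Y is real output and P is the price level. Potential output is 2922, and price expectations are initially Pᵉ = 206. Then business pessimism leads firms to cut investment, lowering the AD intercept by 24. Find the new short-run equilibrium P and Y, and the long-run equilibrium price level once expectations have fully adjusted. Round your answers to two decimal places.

AD shifts left: new AD is Y = 6483 − 11P. With Pᵉ = 206, SRAS is Y = 1480 + 7P.
Short run: 6483 − 11P = 1480 + 7P gives 5003 = 18P, so P = 277.94 and Y = 6483 − 11P = 3425.61.
Y = 3425.61 is above potential 2922; expectations adjust and SRAS shifts left until Y = 2922.
Long run: on the new AD curve, 2922 = 6483 − 11P gives P = 323.73.

Short run: P = 277.94, Y = 3425.61. Long run: P = 323.73.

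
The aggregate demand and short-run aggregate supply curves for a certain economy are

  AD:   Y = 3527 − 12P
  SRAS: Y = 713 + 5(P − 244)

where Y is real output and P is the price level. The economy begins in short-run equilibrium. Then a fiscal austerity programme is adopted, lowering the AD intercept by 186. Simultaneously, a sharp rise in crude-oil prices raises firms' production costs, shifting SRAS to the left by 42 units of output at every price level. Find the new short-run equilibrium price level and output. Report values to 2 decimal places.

After both shocks: AD is Y = 3341 − 12P and SRAS is Y = 5P − 549.
Setting them equal: 3890 = 17P, so P = 228.82.
Substituting into AD, Y = 595.12.

P = 228.82, Y = 595.12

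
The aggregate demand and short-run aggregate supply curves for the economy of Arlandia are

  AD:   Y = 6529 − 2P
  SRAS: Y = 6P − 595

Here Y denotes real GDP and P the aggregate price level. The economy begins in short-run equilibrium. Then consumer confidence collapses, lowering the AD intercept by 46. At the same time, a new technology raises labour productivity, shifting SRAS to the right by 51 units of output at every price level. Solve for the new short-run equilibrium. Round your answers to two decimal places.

P = 878.38, Y = 4726.25

After both shocks: AD is Y = 6483 − 2P and SRAS is Y = 6P − 544.
Setting them equal: 7027 = 8P, so P = 878.38.
Substituting into AD, Y = 4726.25.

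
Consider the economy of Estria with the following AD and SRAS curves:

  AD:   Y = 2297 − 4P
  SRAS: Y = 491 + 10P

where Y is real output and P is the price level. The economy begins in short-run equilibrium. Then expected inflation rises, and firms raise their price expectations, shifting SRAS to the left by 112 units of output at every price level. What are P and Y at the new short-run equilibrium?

This is a negative supply shock: SRAS shifts left.
New SRAS: Y = 379 + 10P.
Set AD = SRAS: 2297 − 4P = 379 + 10P, so 1918 = 14P and P = 137.
Y = 2297 − 4·137 = 1749.

P = 137, Y = 1749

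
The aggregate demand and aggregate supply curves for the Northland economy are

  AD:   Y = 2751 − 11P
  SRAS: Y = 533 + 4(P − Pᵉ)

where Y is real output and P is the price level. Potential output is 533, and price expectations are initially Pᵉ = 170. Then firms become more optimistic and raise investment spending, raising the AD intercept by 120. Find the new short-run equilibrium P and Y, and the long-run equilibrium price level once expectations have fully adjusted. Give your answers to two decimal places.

AD shifts right: new AD is Y = 2871 − 11P. With Pᵉ = 170, SRAS is Y = 4P − 147.
Short run: 2871 − 11P = 4P − 147 gives 3018 = 15P, so P = 201.20 and Y = 2871 − 11P = 657.80.
Y = 657.80 is above potential 533; expectations adjust and SRAS shifts left until Y = 533.
Long run: on the new AD curve, 533 = 2871 − 11P gives P = 212.55.

Short run: P = 201.20, Y = 657.80. Long run: P = 212.55.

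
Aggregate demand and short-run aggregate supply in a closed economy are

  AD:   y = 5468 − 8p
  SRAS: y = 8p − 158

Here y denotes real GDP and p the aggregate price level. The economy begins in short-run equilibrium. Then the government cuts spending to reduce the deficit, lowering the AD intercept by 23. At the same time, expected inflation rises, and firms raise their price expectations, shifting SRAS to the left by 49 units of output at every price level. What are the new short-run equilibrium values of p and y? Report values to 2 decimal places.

p = 353.25, y = 2619.00

After both shocks: AD is y = 5445 − 8p and SRAS is y = 8p − 207.
Setting them equal: 5652 = 16p, so p = 353.25.
Substituting into AD, y = 2619.00.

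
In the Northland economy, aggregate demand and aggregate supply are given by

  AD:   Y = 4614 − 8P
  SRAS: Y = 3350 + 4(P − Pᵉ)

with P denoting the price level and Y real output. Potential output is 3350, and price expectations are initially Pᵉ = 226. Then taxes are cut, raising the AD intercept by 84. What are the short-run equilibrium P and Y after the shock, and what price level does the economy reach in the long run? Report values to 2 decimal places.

Short run: P = 187.67, Y = 3196.67. Long run: P = 168.50.

AD shifts right: new AD is Y = 4698 − 8P. With Pᵉ = 226, SRAS is Y = 2446 + 4P.
Short run: 4698 − 8P = 2446 + 4P gives 2252 = 12P, so P = 187.67 and Y = 4698 − 8P = 3196.67.
Y = 3196.67 is below potential 3350; expectations adjust and SRAS shifts right until Y = 3350.
Long run: on the new AD curve, 3350 = 4698 − 8P gives P = 168.50.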